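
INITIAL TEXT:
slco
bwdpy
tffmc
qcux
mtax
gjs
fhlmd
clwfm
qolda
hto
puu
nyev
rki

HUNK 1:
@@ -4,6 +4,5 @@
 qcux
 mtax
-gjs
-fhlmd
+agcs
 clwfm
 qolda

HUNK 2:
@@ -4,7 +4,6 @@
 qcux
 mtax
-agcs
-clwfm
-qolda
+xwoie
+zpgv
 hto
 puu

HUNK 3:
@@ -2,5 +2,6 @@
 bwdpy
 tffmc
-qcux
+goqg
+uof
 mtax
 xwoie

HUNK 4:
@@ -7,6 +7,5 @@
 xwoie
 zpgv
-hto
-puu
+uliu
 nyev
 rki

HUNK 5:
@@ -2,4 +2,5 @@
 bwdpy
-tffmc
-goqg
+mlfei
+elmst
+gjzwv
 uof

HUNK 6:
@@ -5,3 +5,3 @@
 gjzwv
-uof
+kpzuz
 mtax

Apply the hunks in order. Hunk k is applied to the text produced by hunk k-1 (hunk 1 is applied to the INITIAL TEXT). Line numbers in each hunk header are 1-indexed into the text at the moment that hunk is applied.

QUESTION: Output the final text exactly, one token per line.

Hunk 1: at line 4 remove [gjs,fhlmd] add [agcs] -> 12 lines: slco bwdpy tffmc qcux mtax agcs clwfm qolda hto puu nyev rki
Hunk 2: at line 4 remove [agcs,clwfm,qolda] add [xwoie,zpgv] -> 11 lines: slco bwdpy tffmc qcux mtax xwoie zpgv hto puu nyev rki
Hunk 3: at line 2 remove [qcux] add [goqg,uof] -> 12 lines: slco bwdpy tffmc goqg uof mtax xwoie zpgv hto puu nyev rki
Hunk 4: at line 7 remove [hto,puu] add [uliu] -> 11 lines: slco bwdpy tffmc goqg uof mtax xwoie zpgv uliu nyev rki
Hunk 5: at line 2 remove [tffmc,goqg] add [mlfei,elmst,gjzwv] -> 12 lines: slco bwdpy mlfei elmst gjzwv uof mtax xwoie zpgv uliu nyev rki
Hunk 6: at line 5 remove [uof] add [kpzuz] -> 12 lines: slco bwdpy mlfei elmst gjzwv kpzuz mtax xwoie zpgv uliu nyev rki

Answer: slco
bwdpy
mlfei
elmst
gjzwv
kpzuz
mtax
xwoie
zpgv
uliu
nyev
rki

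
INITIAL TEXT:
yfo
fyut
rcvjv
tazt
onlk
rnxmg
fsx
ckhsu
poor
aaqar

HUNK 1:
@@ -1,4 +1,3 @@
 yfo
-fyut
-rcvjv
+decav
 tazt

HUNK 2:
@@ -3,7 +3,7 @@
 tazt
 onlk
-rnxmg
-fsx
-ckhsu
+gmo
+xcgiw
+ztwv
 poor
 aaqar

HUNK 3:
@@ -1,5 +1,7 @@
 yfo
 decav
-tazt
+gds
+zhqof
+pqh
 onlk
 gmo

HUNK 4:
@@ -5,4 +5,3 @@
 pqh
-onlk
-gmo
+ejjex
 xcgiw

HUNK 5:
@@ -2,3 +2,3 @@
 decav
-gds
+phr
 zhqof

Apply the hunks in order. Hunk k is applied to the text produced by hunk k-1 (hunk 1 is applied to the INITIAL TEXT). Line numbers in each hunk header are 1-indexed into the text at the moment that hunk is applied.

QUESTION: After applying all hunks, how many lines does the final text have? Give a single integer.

Hunk 1: at line 1 remove [fyut,rcvjv] add [decav] -> 9 lines: yfo decav tazt onlk rnxmg fsx ckhsu poor aaqar
Hunk 2: at line 3 remove [rnxmg,fsx,ckhsu] add [gmo,xcgiw,ztwv] -> 9 lines: yfo decav tazt onlk gmo xcgiw ztwv poor aaqar
Hunk 3: at line 1 remove [tazt] add [gds,zhqof,pqh] -> 11 lines: yfo decav gds zhqof pqh onlk gmo xcgiw ztwv poor aaqar
Hunk 4: at line 5 remove [onlk,gmo] add [ejjex] -> 10 lines: yfo decav gds zhqof pqh ejjex xcgiw ztwv poor aaqar
Hunk 5: at line 2 remove [gds] add [phr] -> 10 lines: yfo decav phr zhqof pqh ejjex xcgiw ztwv poor aaqar
Final line count: 10

Answer: 10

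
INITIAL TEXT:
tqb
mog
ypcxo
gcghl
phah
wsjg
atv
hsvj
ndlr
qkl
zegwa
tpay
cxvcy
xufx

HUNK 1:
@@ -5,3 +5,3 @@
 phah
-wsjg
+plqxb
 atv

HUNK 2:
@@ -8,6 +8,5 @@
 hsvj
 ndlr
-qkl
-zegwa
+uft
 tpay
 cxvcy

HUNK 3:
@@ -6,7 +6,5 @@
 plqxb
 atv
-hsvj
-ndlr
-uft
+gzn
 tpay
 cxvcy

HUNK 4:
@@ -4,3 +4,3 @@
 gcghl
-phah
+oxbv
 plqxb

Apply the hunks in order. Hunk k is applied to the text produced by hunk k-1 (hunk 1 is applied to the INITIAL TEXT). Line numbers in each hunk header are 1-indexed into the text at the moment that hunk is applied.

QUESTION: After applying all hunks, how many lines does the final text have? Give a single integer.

Answer: 11

Derivation:
Hunk 1: at line 5 remove [wsjg] add [plqxb] -> 14 lines: tqb mog ypcxo gcghl phah plqxb atv hsvj ndlr qkl zegwa tpay cxvcy xufx
Hunk 2: at line 8 remove [qkl,zegwa] add [uft] -> 13 lines: tqb mog ypcxo gcghl phah plqxb atv hsvj ndlr uft tpay cxvcy xufx
Hunk 3: at line 6 remove [hsvj,ndlr,uft] add [gzn] -> 11 lines: tqb mog ypcxo gcghl phah plqxb atv gzn tpay cxvcy xufx
Hunk 4: at line 4 remove [phah] add [oxbv] -> 11 lines: tqb mog ypcxo gcghl oxbv plqxb atv gzn tpay cxvcy xufx
Final line count: 11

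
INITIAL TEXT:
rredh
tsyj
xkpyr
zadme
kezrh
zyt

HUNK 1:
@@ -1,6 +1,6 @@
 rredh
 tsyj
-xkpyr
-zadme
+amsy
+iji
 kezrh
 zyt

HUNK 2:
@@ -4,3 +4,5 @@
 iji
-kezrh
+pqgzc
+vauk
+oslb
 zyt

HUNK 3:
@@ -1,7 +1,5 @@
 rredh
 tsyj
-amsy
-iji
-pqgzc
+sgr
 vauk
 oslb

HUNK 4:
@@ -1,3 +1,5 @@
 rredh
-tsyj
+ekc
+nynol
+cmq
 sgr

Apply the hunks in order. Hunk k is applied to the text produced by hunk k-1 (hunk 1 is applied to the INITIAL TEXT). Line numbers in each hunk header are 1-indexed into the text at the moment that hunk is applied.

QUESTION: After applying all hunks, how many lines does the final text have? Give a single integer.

Answer: 8

Derivation:
Hunk 1: at line 1 remove [xkpyr,zadme] add [amsy,iji] -> 6 lines: rredh tsyj amsy iji kezrh zyt
Hunk 2: at line 4 remove [kezrh] add [pqgzc,vauk,oslb] -> 8 lines: rredh tsyj amsy iji pqgzc vauk oslb zyt
Hunk 3: at line 1 remove [amsy,iji,pqgzc] add [sgr] -> 6 lines: rredh tsyj sgr vauk oslb zyt
Hunk 4: at line 1 remove [tsyj] add [ekc,nynol,cmq] -> 8 lines: rredh ekc nynol cmq sgr vauk oslb zyt
Final line count: 8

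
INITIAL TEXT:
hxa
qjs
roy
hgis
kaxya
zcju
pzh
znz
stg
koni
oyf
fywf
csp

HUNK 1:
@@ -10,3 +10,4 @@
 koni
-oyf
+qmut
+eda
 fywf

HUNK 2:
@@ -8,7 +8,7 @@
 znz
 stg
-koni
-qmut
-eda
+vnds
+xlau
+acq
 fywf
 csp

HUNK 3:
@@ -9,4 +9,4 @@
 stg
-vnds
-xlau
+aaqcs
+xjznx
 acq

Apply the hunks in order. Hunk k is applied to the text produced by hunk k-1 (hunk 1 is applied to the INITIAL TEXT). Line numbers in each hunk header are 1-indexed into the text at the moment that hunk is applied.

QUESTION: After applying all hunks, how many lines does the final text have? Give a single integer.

Answer: 14

Derivation:
Hunk 1: at line 10 remove [oyf] add [qmut,eda] -> 14 lines: hxa qjs roy hgis kaxya zcju pzh znz stg koni qmut eda fywf csp
Hunk 2: at line 8 remove [koni,qmut,eda] add [vnds,xlau,acq] -> 14 lines: hxa qjs roy hgis kaxya zcju pzh znz stg vnds xlau acq fywf csp
Hunk 3: at line 9 remove [vnds,xlau] add [aaqcs,xjznx] -> 14 lines: hxa qjs roy hgis kaxya zcju pzh znz stg aaqcs xjznx acq fywf csp
Final line count: 14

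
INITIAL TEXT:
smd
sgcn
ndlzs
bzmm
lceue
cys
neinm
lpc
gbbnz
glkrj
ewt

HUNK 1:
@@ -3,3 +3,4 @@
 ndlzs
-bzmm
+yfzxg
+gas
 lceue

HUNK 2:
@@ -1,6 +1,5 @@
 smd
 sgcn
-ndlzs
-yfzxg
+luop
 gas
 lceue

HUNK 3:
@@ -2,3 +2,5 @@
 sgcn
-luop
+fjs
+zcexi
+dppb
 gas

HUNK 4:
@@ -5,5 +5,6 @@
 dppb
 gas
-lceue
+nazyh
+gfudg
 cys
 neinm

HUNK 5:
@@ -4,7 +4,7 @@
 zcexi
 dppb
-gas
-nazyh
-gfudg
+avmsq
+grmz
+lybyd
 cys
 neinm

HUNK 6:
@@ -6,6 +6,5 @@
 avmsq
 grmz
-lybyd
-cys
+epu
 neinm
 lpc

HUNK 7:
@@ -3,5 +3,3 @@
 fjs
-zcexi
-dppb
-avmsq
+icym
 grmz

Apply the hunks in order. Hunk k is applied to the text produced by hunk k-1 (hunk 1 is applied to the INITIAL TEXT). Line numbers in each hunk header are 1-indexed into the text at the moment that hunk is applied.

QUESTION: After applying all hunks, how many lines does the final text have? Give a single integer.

Answer: 11

Derivation:
Hunk 1: at line 3 remove [bzmm] add [yfzxg,gas] -> 12 lines: smd sgcn ndlzs yfzxg gas lceue cys neinm lpc gbbnz glkrj ewt
Hunk 2: at line 1 remove [ndlzs,yfzxg] add [luop] -> 11 lines: smd sgcn luop gas lceue cys neinm lpc gbbnz glkrj ewt
Hunk 3: at line 2 remove [luop] add [fjs,zcexi,dppb] -> 13 lines: smd sgcn fjs zcexi dppb gas lceue cys neinm lpc gbbnz glkrj ewt
Hunk 4: at line 5 remove [lceue] add [nazyh,gfudg] -> 14 lines: smd sgcn fjs zcexi dppb gas nazyh gfudg cys neinm lpc gbbnz glkrj ewt
Hunk 5: at line 4 remove [gas,nazyh,gfudg] add [avmsq,grmz,lybyd] -> 14 lines: smd sgcn fjs zcexi dppb avmsq grmz lybyd cys neinm lpc gbbnz glkrj ewt
Hunk 6: at line 6 remove [lybyd,cys] add [epu] -> 13 lines: smd sgcn fjs zcexi dppb avmsq grmz epu neinm lpc gbbnz glkrj ewt
Hunk 7: at line 3 remove [zcexi,dppb,avmsq] add [icym] -> 11 lines: smd sgcn fjs icym grmz epu neinm lpc gbbnz glkrj ewt
Final line count: 11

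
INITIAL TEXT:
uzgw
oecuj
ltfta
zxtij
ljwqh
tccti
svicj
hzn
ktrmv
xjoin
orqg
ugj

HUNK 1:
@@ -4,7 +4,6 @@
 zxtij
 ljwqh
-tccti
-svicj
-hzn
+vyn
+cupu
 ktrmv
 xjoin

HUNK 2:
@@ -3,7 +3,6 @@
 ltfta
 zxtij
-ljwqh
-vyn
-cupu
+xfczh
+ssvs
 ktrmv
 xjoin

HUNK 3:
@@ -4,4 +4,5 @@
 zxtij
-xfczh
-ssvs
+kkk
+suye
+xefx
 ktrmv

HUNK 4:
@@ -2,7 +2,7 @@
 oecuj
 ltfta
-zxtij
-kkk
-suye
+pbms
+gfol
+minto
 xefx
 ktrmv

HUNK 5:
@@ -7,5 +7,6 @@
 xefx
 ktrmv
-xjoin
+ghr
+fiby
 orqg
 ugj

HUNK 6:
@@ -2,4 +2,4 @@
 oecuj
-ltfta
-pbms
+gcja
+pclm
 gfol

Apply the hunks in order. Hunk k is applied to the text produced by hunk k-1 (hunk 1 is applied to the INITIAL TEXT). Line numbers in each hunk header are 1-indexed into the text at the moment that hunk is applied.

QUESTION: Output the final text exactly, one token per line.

Answer: uzgw
oecuj
gcja
pclm
gfol
minto
xefx
ktrmv
ghr
fiby
orqg
ugj

Derivation:
Hunk 1: at line 4 remove [tccti,svicj,hzn] add [vyn,cupu] -> 11 lines: uzgw oecuj ltfta zxtij ljwqh vyn cupu ktrmv xjoin orqg ugj
Hunk 2: at line 3 remove [ljwqh,vyn,cupu] add [xfczh,ssvs] -> 10 lines: uzgw oecuj ltfta zxtij xfczh ssvs ktrmv xjoin orqg ugj
Hunk 3: at line 4 remove [xfczh,ssvs] add [kkk,suye,xefx] -> 11 lines: uzgw oecuj ltfta zxtij kkk suye xefx ktrmv xjoin orqg ugj
Hunk 4: at line 2 remove [zxtij,kkk,suye] add [pbms,gfol,minto] -> 11 lines: uzgw oecuj ltfta pbms gfol minto xefx ktrmv xjoin orqg ugj
Hunk 5: at line 7 remove [xjoin] add [ghr,fiby] -> 12 lines: uzgw oecuj ltfta pbms gfol minto xefx ktrmv ghr fiby orqg ugj
Hunk 6: at line 2 remove [ltfta,pbms] add [gcja,pclm] -> 12 lines: uzgw oecuj gcja pclm gfol minto xefx ktrmv ghr fiby orqg ugj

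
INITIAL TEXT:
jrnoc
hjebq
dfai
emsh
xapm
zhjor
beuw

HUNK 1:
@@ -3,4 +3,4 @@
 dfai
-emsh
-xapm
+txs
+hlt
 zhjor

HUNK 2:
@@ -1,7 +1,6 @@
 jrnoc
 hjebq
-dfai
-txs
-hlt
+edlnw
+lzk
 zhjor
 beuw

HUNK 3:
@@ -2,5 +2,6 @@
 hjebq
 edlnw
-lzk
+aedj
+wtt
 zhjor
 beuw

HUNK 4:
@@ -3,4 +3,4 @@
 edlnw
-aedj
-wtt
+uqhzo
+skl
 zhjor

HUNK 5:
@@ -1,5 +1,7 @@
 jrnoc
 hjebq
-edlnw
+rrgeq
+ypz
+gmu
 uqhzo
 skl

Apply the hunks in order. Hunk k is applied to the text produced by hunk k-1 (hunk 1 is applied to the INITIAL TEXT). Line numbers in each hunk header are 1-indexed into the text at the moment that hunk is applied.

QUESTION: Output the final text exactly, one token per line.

Hunk 1: at line 3 remove [emsh,xapm] add [txs,hlt] -> 7 lines: jrnoc hjebq dfai txs hlt zhjor beuw
Hunk 2: at line 1 remove [dfai,txs,hlt] add [edlnw,lzk] -> 6 lines: jrnoc hjebq edlnw lzk zhjor beuw
Hunk 3: at line 2 remove [lzk] add [aedj,wtt] -> 7 lines: jrnoc hjebq edlnw aedj wtt zhjor beuw
Hunk 4: at line 3 remove [aedj,wtt] add [uqhzo,skl] -> 7 lines: jrnoc hjebq edlnw uqhzo skl zhjor beuw
Hunk 5: at line 1 remove [edlnw] add [rrgeq,ypz,gmu] -> 9 lines: jrnoc hjebq rrgeq ypz gmu uqhzo skl zhjor beuw

Answer: jrnoc
hjebq
rrgeq
ypz
gmu
uqhzo
skl
zhjor
beuw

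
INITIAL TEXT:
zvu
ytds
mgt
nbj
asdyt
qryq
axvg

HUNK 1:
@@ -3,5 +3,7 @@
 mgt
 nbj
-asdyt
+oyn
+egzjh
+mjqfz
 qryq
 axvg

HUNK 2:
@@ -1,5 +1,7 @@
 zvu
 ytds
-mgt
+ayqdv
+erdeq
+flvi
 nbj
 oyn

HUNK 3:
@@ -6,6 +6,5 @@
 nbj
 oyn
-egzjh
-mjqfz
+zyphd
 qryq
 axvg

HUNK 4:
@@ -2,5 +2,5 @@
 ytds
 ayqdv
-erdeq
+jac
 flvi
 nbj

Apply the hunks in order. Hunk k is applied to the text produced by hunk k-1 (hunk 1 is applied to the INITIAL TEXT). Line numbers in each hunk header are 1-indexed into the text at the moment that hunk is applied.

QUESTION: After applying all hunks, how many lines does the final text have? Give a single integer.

Answer: 10

Derivation:
Hunk 1: at line 3 remove [asdyt] add [oyn,egzjh,mjqfz] -> 9 lines: zvu ytds mgt nbj oyn egzjh mjqfz qryq axvg
Hunk 2: at line 1 remove [mgt] add [ayqdv,erdeq,flvi] -> 11 lines: zvu ytds ayqdv erdeq flvi nbj oyn egzjh mjqfz qryq axvg
Hunk 3: at line 6 remove [egzjh,mjqfz] add [zyphd] -> 10 lines: zvu ytds ayqdv erdeq flvi nbj oyn zyphd qryq axvg
Hunk 4: at line 2 remove [erdeq] add [jac] -> 10 lines: zvu ytds ayqdv jac flvi nbj oyn zyphd qryq axvg
Final line count: 10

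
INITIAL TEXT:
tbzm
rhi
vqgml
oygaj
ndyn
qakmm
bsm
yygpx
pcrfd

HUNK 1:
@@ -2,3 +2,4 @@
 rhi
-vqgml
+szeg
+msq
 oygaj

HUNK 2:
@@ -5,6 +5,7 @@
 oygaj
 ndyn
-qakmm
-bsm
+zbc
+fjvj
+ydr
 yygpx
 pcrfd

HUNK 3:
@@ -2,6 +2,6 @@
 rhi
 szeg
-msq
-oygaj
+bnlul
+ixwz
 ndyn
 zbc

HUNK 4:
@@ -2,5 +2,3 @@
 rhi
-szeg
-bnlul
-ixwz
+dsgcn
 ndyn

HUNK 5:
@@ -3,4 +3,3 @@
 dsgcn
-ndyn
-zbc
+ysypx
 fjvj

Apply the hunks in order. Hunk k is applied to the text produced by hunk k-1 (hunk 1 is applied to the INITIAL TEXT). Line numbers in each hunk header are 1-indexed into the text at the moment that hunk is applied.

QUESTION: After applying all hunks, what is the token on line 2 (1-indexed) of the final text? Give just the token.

Answer: rhi

Derivation:
Hunk 1: at line 2 remove [vqgml] add [szeg,msq] -> 10 lines: tbzm rhi szeg msq oygaj ndyn qakmm bsm yygpx pcrfd
Hunk 2: at line 5 remove [qakmm,bsm] add [zbc,fjvj,ydr] -> 11 lines: tbzm rhi szeg msq oygaj ndyn zbc fjvj ydr yygpx pcrfd
Hunk 3: at line 2 remove [msq,oygaj] add [bnlul,ixwz] -> 11 lines: tbzm rhi szeg bnlul ixwz ndyn zbc fjvj ydr yygpx pcrfd
Hunk 4: at line 2 remove [szeg,bnlul,ixwz] add [dsgcn] -> 9 lines: tbzm rhi dsgcn ndyn zbc fjvj ydr yygpx pcrfd
Hunk 5: at line 3 remove [ndyn,zbc] add [ysypx] -> 8 lines: tbzm rhi dsgcn ysypx fjvj ydr yygpx pcrfd
Final line 2: rhi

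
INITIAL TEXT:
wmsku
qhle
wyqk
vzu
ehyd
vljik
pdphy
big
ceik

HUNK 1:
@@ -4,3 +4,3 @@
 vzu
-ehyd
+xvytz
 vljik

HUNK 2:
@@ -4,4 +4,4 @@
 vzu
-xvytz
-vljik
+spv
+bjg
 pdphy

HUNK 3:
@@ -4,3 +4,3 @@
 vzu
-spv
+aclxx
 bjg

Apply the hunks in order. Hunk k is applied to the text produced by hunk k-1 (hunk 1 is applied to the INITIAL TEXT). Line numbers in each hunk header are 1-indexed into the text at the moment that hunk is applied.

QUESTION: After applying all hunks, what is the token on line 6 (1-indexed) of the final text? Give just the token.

Answer: bjg

Derivation:
Hunk 1: at line 4 remove [ehyd] add [xvytz] -> 9 lines: wmsku qhle wyqk vzu xvytz vljik pdphy big ceik
Hunk 2: at line 4 remove [xvytz,vljik] add [spv,bjg] -> 9 lines: wmsku qhle wyqk vzu spv bjg pdphy big ceik
Hunk 3: at line 4 remove [spv] add [aclxx] -> 9 lines: wmsku qhle wyqk vzu aclxx bjg pdphy big ceik
Final line 6: bjg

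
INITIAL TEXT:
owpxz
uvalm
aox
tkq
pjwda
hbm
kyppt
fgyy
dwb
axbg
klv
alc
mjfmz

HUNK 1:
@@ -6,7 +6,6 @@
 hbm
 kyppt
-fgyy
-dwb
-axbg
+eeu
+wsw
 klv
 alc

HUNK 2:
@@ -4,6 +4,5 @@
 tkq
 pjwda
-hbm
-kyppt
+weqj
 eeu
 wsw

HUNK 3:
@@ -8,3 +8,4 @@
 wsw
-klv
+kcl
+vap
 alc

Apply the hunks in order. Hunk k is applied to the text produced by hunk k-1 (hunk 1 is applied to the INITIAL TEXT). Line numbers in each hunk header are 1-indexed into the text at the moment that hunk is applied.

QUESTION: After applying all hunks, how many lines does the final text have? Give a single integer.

Answer: 12

Derivation:
Hunk 1: at line 6 remove [fgyy,dwb,axbg] add [eeu,wsw] -> 12 lines: owpxz uvalm aox tkq pjwda hbm kyppt eeu wsw klv alc mjfmz
Hunk 2: at line 4 remove [hbm,kyppt] add [weqj] -> 11 lines: owpxz uvalm aox tkq pjwda weqj eeu wsw klv alc mjfmz
Hunk 3: at line 8 remove [klv] add [kcl,vap] -> 12 lines: owpxz uvalm aox tkq pjwda weqj eeu wsw kcl vap alc mjfmz
Final line count: 12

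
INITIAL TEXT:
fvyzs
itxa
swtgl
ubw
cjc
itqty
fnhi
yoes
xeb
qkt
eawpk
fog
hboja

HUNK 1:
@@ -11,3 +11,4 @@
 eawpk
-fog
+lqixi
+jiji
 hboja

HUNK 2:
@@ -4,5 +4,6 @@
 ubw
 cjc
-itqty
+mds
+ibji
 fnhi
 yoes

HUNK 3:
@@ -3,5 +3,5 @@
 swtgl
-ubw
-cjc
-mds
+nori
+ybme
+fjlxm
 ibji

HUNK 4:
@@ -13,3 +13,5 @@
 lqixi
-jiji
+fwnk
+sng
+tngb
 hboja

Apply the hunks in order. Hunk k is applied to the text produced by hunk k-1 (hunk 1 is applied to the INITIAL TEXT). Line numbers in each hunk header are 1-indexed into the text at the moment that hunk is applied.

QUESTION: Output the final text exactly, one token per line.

Hunk 1: at line 11 remove [fog] add [lqixi,jiji] -> 14 lines: fvyzs itxa swtgl ubw cjc itqty fnhi yoes xeb qkt eawpk lqixi jiji hboja
Hunk 2: at line 4 remove [itqty] add [mds,ibji] -> 15 lines: fvyzs itxa swtgl ubw cjc mds ibji fnhi yoes xeb qkt eawpk lqixi jiji hboja
Hunk 3: at line 3 remove [ubw,cjc,mds] add [nori,ybme,fjlxm] -> 15 lines: fvyzs itxa swtgl nori ybme fjlxm ibji fnhi yoes xeb qkt eawpk lqixi jiji hboja
Hunk 4: at line 13 remove [jiji] add [fwnk,sng,tngb] -> 17 lines: fvyzs itxa swtgl nori ybme fjlxm ibji fnhi yoes xeb qkt eawpk lqixi fwnk sng tngb hboja

Answer: fvyzs
itxa
swtgl
nori
ybme
fjlxm
ibji
fnhi
yoes
xeb
qkt
eawpk
lqixi
fwnk
sng
tngb
hboja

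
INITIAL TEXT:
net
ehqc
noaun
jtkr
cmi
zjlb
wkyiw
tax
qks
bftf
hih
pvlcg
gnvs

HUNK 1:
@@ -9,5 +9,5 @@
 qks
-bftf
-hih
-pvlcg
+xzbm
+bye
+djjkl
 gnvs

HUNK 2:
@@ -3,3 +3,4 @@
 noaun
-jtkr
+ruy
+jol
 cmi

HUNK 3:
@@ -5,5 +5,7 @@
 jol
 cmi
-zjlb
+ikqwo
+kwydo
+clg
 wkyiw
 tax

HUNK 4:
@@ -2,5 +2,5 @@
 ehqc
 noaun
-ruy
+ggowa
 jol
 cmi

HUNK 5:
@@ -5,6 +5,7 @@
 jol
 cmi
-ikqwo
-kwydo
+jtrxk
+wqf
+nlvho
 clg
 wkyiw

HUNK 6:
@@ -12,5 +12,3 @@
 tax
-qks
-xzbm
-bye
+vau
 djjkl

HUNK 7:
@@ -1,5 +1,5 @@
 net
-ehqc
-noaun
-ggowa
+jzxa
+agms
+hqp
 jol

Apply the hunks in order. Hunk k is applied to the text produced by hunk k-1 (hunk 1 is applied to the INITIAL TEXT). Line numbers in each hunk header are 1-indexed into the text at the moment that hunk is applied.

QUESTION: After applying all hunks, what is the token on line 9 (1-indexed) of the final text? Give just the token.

Answer: nlvho

Derivation:
Hunk 1: at line 9 remove [bftf,hih,pvlcg] add [xzbm,bye,djjkl] -> 13 lines: net ehqc noaun jtkr cmi zjlb wkyiw tax qks xzbm bye djjkl gnvs
Hunk 2: at line 3 remove [jtkr] add [ruy,jol] -> 14 lines: net ehqc noaun ruy jol cmi zjlb wkyiw tax qks xzbm bye djjkl gnvs
Hunk 3: at line 5 remove [zjlb] add [ikqwo,kwydo,clg] -> 16 lines: net ehqc noaun ruy jol cmi ikqwo kwydo clg wkyiw tax qks xzbm bye djjkl gnvs
Hunk 4: at line 2 remove [ruy] add [ggowa] -> 16 lines: net ehqc noaun ggowa jol cmi ikqwo kwydo clg wkyiw tax qks xzbm bye djjkl gnvs
Hunk 5: at line 5 remove [ikqwo,kwydo] add [jtrxk,wqf,nlvho] -> 17 lines: net ehqc noaun ggowa jol cmi jtrxk wqf nlvho clg wkyiw tax qks xzbm bye djjkl gnvs
Hunk 6: at line 12 remove [qks,xzbm,bye] add [vau] -> 15 lines: net ehqc noaun ggowa jol cmi jtrxk wqf nlvho clg wkyiw tax vau djjkl gnvs
Hunk 7: at line 1 remove [ehqc,noaun,ggowa] add [jzxa,agms,hqp] -> 15 lines: net jzxa agms hqp jol cmi jtrxk wqf nlvho clg wkyiw tax vau djjkl gnvs
Final line 9: nlvho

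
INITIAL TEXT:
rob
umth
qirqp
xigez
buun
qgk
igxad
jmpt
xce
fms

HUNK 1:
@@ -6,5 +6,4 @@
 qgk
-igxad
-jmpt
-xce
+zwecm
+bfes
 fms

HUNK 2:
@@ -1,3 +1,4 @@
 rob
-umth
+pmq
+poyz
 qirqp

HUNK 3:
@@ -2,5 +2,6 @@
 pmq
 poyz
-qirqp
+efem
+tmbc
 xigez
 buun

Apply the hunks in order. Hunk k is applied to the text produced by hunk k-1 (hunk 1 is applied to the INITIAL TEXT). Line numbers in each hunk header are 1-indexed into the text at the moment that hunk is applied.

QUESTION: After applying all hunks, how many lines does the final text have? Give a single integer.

Answer: 11

Derivation:
Hunk 1: at line 6 remove [igxad,jmpt,xce] add [zwecm,bfes] -> 9 lines: rob umth qirqp xigez buun qgk zwecm bfes fms
Hunk 2: at line 1 remove [umth] add [pmq,poyz] -> 10 lines: rob pmq poyz qirqp xigez buun qgk zwecm bfes fms
Hunk 3: at line 2 remove [qirqp] add [efem,tmbc] -> 11 lines: rob pmq poyz efem tmbc xigez buun qgk zwecm bfes fms
Final line count: 11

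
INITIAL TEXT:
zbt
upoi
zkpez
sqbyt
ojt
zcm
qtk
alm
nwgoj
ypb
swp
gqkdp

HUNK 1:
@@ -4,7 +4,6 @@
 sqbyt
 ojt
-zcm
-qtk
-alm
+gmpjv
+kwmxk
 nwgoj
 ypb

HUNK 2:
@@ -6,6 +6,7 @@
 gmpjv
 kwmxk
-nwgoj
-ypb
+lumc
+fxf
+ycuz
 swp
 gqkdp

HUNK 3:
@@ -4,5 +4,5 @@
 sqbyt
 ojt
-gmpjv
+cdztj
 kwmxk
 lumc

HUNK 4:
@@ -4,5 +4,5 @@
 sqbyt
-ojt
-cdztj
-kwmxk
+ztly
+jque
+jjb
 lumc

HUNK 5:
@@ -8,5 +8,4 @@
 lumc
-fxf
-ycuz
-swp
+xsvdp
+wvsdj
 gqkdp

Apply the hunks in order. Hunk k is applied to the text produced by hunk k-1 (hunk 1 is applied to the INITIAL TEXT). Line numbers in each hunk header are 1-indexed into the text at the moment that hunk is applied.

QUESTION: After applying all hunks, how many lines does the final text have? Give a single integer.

Hunk 1: at line 4 remove [zcm,qtk,alm] add [gmpjv,kwmxk] -> 11 lines: zbt upoi zkpez sqbyt ojt gmpjv kwmxk nwgoj ypb swp gqkdp
Hunk 2: at line 6 remove [nwgoj,ypb] add [lumc,fxf,ycuz] -> 12 lines: zbt upoi zkpez sqbyt ojt gmpjv kwmxk lumc fxf ycuz swp gqkdp
Hunk 3: at line 4 remove [gmpjv] add [cdztj] -> 12 lines: zbt upoi zkpez sqbyt ojt cdztj kwmxk lumc fxf ycuz swp gqkdp
Hunk 4: at line 4 remove [ojt,cdztj,kwmxk] add [ztly,jque,jjb] -> 12 lines: zbt upoi zkpez sqbyt ztly jque jjb lumc fxf ycuz swp gqkdp
Hunk 5: at line 8 remove [fxf,ycuz,swp] add [xsvdp,wvsdj] -> 11 lines: zbt upoi zkpez sqbyt ztly jque jjb lumc xsvdp wvsdj gqkdp
Final line count: 11

Answer: 11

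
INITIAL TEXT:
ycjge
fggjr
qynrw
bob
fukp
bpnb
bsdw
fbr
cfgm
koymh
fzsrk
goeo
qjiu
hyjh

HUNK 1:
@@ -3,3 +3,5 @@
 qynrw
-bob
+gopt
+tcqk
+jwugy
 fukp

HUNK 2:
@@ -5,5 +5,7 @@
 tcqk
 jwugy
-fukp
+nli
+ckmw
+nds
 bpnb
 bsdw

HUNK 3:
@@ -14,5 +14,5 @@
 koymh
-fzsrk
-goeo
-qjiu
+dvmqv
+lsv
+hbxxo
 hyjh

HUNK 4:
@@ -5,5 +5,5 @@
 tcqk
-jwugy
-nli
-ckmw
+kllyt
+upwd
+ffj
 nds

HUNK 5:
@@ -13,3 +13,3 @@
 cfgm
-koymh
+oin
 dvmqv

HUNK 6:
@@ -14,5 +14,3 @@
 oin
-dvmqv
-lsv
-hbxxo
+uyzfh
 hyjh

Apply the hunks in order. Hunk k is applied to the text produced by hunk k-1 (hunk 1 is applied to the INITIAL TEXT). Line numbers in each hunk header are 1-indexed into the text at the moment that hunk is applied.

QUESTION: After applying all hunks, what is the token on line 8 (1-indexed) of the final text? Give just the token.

Answer: ffj

Derivation:
Hunk 1: at line 3 remove [bob] add [gopt,tcqk,jwugy] -> 16 lines: ycjge fggjr qynrw gopt tcqk jwugy fukp bpnb bsdw fbr cfgm koymh fzsrk goeo qjiu hyjh
Hunk 2: at line 5 remove [fukp] add [nli,ckmw,nds] -> 18 lines: ycjge fggjr qynrw gopt tcqk jwugy nli ckmw nds bpnb bsdw fbr cfgm koymh fzsrk goeo qjiu hyjh
Hunk 3: at line 14 remove [fzsrk,goeo,qjiu] add [dvmqv,lsv,hbxxo] -> 18 lines: ycjge fggjr qynrw gopt tcqk jwugy nli ckmw nds bpnb bsdw fbr cfgm koymh dvmqv lsv hbxxo hyjh
Hunk 4: at line 5 remove [jwugy,nli,ckmw] add [kllyt,upwd,ffj] -> 18 lines: ycjge fggjr qynrw gopt tcqk kllyt upwd ffj nds bpnb bsdw fbr cfgm koymh dvmqv lsv hbxxo hyjh
Hunk 5: at line 13 remove [koymh] add [oin] -> 18 lines: ycjge fggjr qynrw gopt tcqk kllyt upwd ffj nds bpnb bsdw fbr cfgm oin dvmqv lsv hbxxo hyjh
Hunk 6: at line 14 remove [dvmqv,lsv,hbxxo] add [uyzfh] -> 16 lines: ycjge fggjr qynrw gopt tcqk kllyt upwd ffj nds bpnb bsdw fbr cfgm oin uyzfh hyjh
Final line 8: ffj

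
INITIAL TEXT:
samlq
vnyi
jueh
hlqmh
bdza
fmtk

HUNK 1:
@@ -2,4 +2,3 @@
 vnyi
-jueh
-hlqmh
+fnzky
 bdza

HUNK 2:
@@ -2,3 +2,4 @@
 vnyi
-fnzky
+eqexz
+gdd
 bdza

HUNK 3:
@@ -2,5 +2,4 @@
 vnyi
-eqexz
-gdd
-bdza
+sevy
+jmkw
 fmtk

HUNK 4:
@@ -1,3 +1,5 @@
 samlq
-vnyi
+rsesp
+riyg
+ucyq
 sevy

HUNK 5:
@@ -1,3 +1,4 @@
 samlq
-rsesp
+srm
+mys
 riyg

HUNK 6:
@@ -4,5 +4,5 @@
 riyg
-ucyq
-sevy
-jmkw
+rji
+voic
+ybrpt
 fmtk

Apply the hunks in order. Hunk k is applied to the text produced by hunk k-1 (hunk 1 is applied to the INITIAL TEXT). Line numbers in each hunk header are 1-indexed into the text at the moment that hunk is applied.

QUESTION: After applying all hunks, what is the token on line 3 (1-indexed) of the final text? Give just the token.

Answer: mys

Derivation:
Hunk 1: at line 2 remove [jueh,hlqmh] add [fnzky] -> 5 lines: samlq vnyi fnzky bdza fmtk
Hunk 2: at line 2 remove [fnzky] add [eqexz,gdd] -> 6 lines: samlq vnyi eqexz gdd bdza fmtk
Hunk 3: at line 2 remove [eqexz,gdd,bdza] add [sevy,jmkw] -> 5 lines: samlq vnyi sevy jmkw fmtk
Hunk 4: at line 1 remove [vnyi] add [rsesp,riyg,ucyq] -> 7 lines: samlq rsesp riyg ucyq sevy jmkw fmtk
Hunk 5: at line 1 remove [rsesp] add [srm,mys] -> 8 lines: samlq srm mys riyg ucyq sevy jmkw fmtk
Hunk 6: at line 4 remove [ucyq,sevy,jmkw] add [rji,voic,ybrpt] -> 8 lines: samlq srm mys riyg rji voic ybrpt fmtk
Final line 3: mys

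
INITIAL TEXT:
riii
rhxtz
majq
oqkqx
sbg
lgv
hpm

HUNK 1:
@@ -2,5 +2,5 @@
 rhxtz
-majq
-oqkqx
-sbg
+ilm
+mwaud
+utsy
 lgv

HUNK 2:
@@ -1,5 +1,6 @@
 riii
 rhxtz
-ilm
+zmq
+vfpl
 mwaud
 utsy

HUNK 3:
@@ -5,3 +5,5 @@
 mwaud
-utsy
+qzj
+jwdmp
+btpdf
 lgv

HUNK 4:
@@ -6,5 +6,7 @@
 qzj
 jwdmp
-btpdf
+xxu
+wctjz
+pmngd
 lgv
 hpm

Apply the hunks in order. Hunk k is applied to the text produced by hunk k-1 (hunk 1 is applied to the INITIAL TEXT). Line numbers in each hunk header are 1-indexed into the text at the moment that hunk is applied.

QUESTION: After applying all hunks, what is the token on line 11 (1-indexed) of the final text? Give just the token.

Hunk 1: at line 2 remove [majq,oqkqx,sbg] add [ilm,mwaud,utsy] -> 7 lines: riii rhxtz ilm mwaud utsy lgv hpm
Hunk 2: at line 1 remove [ilm] add [zmq,vfpl] -> 8 lines: riii rhxtz zmq vfpl mwaud utsy lgv hpm
Hunk 3: at line 5 remove [utsy] add [qzj,jwdmp,btpdf] -> 10 lines: riii rhxtz zmq vfpl mwaud qzj jwdmp btpdf lgv hpm
Hunk 4: at line 6 remove [btpdf] add [xxu,wctjz,pmngd] -> 12 lines: riii rhxtz zmq vfpl mwaud qzj jwdmp xxu wctjz pmngd lgv hpm
Final line 11: lgv

Answer: lgv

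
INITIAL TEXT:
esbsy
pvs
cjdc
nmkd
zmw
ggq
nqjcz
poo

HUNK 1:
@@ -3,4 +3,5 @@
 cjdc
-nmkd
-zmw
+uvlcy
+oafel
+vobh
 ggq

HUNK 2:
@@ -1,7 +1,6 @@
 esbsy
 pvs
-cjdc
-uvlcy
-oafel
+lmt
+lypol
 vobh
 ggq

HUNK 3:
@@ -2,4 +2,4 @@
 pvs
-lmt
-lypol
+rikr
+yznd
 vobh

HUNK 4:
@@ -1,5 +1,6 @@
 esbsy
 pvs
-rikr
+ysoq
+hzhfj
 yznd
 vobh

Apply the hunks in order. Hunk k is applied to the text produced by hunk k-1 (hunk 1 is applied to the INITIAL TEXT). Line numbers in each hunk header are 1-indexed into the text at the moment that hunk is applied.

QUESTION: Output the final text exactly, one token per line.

Hunk 1: at line 3 remove [nmkd,zmw] add [uvlcy,oafel,vobh] -> 9 lines: esbsy pvs cjdc uvlcy oafel vobh ggq nqjcz poo
Hunk 2: at line 1 remove [cjdc,uvlcy,oafel] add [lmt,lypol] -> 8 lines: esbsy pvs lmt lypol vobh ggq nqjcz poo
Hunk 3: at line 2 remove [lmt,lypol] add [rikr,yznd] -> 8 lines: esbsy pvs rikr yznd vobh ggq nqjcz poo
Hunk 4: at line 1 remove [rikr] add [ysoq,hzhfj] -> 9 lines: esbsy pvs ysoq hzhfj yznd vobh ggq nqjcz poo

Answer: esbsy
pvs
ysoq
hzhfj
yznd
vobh
ggq
nqjcz
poo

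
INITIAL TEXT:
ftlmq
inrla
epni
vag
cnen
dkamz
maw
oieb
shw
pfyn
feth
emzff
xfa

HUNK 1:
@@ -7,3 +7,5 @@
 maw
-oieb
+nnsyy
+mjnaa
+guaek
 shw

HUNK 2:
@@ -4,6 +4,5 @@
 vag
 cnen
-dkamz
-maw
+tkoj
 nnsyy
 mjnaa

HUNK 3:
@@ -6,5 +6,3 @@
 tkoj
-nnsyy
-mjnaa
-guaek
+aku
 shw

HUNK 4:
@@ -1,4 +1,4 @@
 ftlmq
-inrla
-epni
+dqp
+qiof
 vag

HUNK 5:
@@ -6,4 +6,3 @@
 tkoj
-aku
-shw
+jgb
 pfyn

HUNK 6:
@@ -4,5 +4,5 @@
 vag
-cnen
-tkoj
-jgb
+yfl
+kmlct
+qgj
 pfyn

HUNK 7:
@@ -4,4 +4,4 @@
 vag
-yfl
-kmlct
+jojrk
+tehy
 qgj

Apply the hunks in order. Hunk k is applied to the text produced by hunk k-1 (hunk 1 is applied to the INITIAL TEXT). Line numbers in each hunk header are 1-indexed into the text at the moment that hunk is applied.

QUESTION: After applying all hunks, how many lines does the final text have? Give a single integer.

Answer: 11

Derivation:
Hunk 1: at line 7 remove [oieb] add [nnsyy,mjnaa,guaek] -> 15 lines: ftlmq inrla epni vag cnen dkamz maw nnsyy mjnaa guaek shw pfyn feth emzff xfa
Hunk 2: at line 4 remove [dkamz,maw] add [tkoj] -> 14 lines: ftlmq inrla epni vag cnen tkoj nnsyy mjnaa guaek shw pfyn feth emzff xfa
Hunk 3: at line 6 remove [nnsyy,mjnaa,guaek] add [aku] -> 12 lines: ftlmq inrla epni vag cnen tkoj aku shw pfyn feth emzff xfa
Hunk 4: at line 1 remove [inrla,epni] add [dqp,qiof] -> 12 lines: ftlmq dqp qiof vag cnen tkoj aku shw pfyn feth emzff xfa
Hunk 5: at line 6 remove [aku,shw] add [jgb] -> 11 lines: ftlmq dqp qiof vag cnen tkoj jgb pfyn feth emzff xfa
Hunk 6: at line 4 remove [cnen,tkoj,jgb] add [yfl,kmlct,qgj] -> 11 lines: ftlmq dqp qiof vag yfl kmlct qgj pfyn feth emzff xfa
Hunk 7: at line 4 remove [yfl,kmlct] add [jojrk,tehy] -> 11 lines: ftlmq dqp qiof vag jojrk tehy qgj pfyn feth emzff xfa
Final line count: 11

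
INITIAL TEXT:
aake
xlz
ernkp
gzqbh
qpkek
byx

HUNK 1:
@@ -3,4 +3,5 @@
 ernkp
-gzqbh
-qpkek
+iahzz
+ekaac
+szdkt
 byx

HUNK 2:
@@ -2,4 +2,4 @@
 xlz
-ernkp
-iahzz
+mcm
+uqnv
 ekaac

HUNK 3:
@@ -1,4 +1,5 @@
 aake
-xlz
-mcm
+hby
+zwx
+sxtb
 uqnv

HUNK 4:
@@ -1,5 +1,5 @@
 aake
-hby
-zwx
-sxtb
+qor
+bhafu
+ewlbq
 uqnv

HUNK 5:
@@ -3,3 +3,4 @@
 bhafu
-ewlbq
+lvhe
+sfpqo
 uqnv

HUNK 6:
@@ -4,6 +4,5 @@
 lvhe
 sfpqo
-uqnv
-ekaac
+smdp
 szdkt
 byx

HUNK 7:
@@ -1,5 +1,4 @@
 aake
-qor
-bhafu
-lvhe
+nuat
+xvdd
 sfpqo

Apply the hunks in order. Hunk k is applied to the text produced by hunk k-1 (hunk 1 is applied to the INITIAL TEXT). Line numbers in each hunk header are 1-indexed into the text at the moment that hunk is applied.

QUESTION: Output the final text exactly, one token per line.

Answer: aake
nuat
xvdd
sfpqo
smdp
szdkt
byx

Derivation:
Hunk 1: at line 3 remove [gzqbh,qpkek] add [iahzz,ekaac,szdkt] -> 7 lines: aake xlz ernkp iahzz ekaac szdkt byx
Hunk 2: at line 2 remove [ernkp,iahzz] add [mcm,uqnv] -> 7 lines: aake xlz mcm uqnv ekaac szdkt byx
Hunk 3: at line 1 remove [xlz,mcm] add [hby,zwx,sxtb] -> 8 lines: aake hby zwx sxtb uqnv ekaac szdkt byx
Hunk 4: at line 1 remove [hby,zwx,sxtb] add [qor,bhafu,ewlbq] -> 8 lines: aake qor bhafu ewlbq uqnv ekaac szdkt byx
Hunk 5: at line 3 remove [ewlbq] add [lvhe,sfpqo] -> 9 lines: aake qor bhafu lvhe sfpqo uqnv ekaac szdkt byx
Hunk 6: at line 4 remove [uqnv,ekaac] add [smdp] -> 8 lines: aake qor bhafu lvhe sfpqo smdp szdkt byx
Hunk 7: at line 1 remove [qor,bhafu,lvhe] add [nuat,xvdd] -> 7 lines: aake nuat xvdd sfpqo smdp szdkt byx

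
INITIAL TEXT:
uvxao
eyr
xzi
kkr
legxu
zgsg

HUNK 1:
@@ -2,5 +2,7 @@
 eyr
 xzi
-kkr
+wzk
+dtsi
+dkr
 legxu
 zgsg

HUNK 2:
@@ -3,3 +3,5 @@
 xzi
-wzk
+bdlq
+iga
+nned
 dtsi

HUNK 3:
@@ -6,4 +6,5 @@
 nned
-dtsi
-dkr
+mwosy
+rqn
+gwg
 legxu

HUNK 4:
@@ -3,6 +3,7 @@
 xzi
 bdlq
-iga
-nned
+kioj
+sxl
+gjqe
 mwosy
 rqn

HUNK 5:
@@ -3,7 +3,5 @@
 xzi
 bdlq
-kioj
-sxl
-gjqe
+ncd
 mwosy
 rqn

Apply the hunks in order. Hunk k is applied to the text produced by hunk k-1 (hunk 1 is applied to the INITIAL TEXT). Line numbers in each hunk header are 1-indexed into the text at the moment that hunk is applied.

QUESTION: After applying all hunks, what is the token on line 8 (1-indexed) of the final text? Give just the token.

Answer: gwg

Derivation:
Hunk 1: at line 2 remove [kkr] add [wzk,dtsi,dkr] -> 8 lines: uvxao eyr xzi wzk dtsi dkr legxu zgsg
Hunk 2: at line 3 remove [wzk] add [bdlq,iga,nned] -> 10 lines: uvxao eyr xzi bdlq iga nned dtsi dkr legxu zgsg
Hunk 3: at line 6 remove [dtsi,dkr] add [mwosy,rqn,gwg] -> 11 lines: uvxao eyr xzi bdlq iga nned mwosy rqn gwg legxu zgsg
Hunk 4: at line 3 remove [iga,nned] add [kioj,sxl,gjqe] -> 12 lines: uvxao eyr xzi bdlq kioj sxl gjqe mwosy rqn gwg legxu zgsg
Hunk 5: at line 3 remove [kioj,sxl,gjqe] add [ncd] -> 10 lines: uvxao eyr xzi bdlq ncd mwosy rqn gwg legxu zgsg
Final line 8: gwg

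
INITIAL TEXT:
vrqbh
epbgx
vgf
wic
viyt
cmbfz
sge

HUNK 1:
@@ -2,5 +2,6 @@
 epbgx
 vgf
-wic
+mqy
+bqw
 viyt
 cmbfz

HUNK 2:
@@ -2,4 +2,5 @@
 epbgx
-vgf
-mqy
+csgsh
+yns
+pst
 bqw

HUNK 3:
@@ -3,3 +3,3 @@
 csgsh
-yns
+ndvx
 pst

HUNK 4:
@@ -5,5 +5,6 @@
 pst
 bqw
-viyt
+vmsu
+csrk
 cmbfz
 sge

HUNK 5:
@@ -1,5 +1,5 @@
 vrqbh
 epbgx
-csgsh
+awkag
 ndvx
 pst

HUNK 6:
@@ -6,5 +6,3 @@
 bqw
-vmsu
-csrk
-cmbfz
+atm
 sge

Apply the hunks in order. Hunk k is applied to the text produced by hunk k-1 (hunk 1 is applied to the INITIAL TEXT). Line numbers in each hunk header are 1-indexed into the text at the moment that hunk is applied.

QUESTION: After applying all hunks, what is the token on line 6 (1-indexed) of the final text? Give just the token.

Answer: bqw

Derivation:
Hunk 1: at line 2 remove [wic] add [mqy,bqw] -> 8 lines: vrqbh epbgx vgf mqy bqw viyt cmbfz sge
Hunk 2: at line 2 remove [vgf,mqy] add [csgsh,yns,pst] -> 9 lines: vrqbh epbgx csgsh yns pst bqw viyt cmbfz sge
Hunk 3: at line 3 remove [yns] add [ndvx] -> 9 lines: vrqbh epbgx csgsh ndvx pst bqw viyt cmbfz sge
Hunk 4: at line 5 remove [viyt] add [vmsu,csrk] -> 10 lines: vrqbh epbgx csgsh ndvx pst bqw vmsu csrk cmbfz sge
Hunk 5: at line 1 remove [csgsh] add [awkag] -> 10 lines: vrqbh epbgx awkag ndvx pst bqw vmsu csrk cmbfz sge
Hunk 6: at line 6 remove [vmsu,csrk,cmbfz] add [atm] -> 8 lines: vrqbh epbgx awkag ndvx pst bqw atm sge
Final line 6: bqw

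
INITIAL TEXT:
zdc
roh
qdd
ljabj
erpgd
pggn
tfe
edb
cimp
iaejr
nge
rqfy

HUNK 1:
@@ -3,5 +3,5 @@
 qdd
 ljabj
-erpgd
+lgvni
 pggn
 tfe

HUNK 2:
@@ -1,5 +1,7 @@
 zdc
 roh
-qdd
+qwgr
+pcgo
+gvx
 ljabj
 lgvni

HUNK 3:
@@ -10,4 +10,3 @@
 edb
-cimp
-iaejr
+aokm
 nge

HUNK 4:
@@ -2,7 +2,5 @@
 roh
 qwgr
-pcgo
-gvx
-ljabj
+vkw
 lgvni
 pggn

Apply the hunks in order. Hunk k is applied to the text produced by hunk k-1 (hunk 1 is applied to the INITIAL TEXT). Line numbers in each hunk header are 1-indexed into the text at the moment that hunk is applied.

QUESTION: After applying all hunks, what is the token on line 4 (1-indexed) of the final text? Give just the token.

Hunk 1: at line 3 remove [erpgd] add [lgvni] -> 12 lines: zdc roh qdd ljabj lgvni pggn tfe edb cimp iaejr nge rqfy
Hunk 2: at line 1 remove [qdd] add [qwgr,pcgo,gvx] -> 14 lines: zdc roh qwgr pcgo gvx ljabj lgvni pggn tfe edb cimp iaejr nge rqfy
Hunk 3: at line 10 remove [cimp,iaejr] add [aokm] -> 13 lines: zdc roh qwgr pcgo gvx ljabj lgvni pggn tfe edb aokm nge rqfy
Hunk 4: at line 2 remove [pcgo,gvx,ljabj] add [vkw] -> 11 lines: zdc roh qwgr vkw lgvni pggn tfe edb aokm nge rqfy
Final line 4: vkw

Answer: vkw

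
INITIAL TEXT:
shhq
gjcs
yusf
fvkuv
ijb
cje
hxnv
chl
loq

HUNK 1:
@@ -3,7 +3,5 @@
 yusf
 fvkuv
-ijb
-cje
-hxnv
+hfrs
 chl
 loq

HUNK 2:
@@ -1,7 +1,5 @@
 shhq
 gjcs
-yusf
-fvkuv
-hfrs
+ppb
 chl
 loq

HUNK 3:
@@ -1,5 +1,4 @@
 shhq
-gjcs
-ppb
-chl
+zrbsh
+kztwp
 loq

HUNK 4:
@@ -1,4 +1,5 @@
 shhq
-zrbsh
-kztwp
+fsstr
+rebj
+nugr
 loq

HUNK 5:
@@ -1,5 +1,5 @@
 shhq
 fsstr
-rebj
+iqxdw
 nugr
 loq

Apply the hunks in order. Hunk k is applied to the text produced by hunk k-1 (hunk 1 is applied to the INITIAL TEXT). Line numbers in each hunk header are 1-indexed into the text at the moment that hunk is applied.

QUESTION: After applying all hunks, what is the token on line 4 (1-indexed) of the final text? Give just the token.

Answer: nugr

Derivation:
Hunk 1: at line 3 remove [ijb,cje,hxnv] add [hfrs] -> 7 lines: shhq gjcs yusf fvkuv hfrs chl loq
Hunk 2: at line 1 remove [yusf,fvkuv,hfrs] add [ppb] -> 5 lines: shhq gjcs ppb chl loq
Hunk 3: at line 1 remove [gjcs,ppb,chl] add [zrbsh,kztwp] -> 4 lines: shhq zrbsh kztwp loq
Hunk 4: at line 1 remove [zrbsh,kztwp] add [fsstr,rebj,nugr] -> 5 lines: shhq fsstr rebj nugr loq
Hunk 5: at line 1 remove [rebj] add [iqxdw] -> 5 lines: shhq fsstr iqxdw nugr loq
Final line 4: nugr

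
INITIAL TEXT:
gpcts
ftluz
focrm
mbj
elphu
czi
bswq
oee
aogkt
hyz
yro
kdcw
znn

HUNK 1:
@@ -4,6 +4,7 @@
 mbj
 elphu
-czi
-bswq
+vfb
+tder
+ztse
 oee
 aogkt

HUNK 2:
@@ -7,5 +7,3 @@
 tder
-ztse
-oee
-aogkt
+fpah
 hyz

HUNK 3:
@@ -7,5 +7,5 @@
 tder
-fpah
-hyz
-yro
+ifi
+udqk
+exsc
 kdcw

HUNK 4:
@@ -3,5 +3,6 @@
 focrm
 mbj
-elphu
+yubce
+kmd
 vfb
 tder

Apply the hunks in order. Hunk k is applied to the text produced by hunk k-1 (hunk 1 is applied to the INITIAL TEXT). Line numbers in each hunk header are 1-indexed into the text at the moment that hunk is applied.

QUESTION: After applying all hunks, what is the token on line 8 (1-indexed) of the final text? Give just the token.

Hunk 1: at line 4 remove [czi,bswq] add [vfb,tder,ztse] -> 14 lines: gpcts ftluz focrm mbj elphu vfb tder ztse oee aogkt hyz yro kdcw znn
Hunk 2: at line 7 remove [ztse,oee,aogkt] add [fpah] -> 12 lines: gpcts ftluz focrm mbj elphu vfb tder fpah hyz yro kdcw znn
Hunk 3: at line 7 remove [fpah,hyz,yro] add [ifi,udqk,exsc] -> 12 lines: gpcts ftluz focrm mbj elphu vfb tder ifi udqk exsc kdcw znn
Hunk 4: at line 3 remove [elphu] add [yubce,kmd] -> 13 lines: gpcts ftluz focrm mbj yubce kmd vfb tder ifi udqk exsc kdcw znn
Final line 8: tder

Answer: tder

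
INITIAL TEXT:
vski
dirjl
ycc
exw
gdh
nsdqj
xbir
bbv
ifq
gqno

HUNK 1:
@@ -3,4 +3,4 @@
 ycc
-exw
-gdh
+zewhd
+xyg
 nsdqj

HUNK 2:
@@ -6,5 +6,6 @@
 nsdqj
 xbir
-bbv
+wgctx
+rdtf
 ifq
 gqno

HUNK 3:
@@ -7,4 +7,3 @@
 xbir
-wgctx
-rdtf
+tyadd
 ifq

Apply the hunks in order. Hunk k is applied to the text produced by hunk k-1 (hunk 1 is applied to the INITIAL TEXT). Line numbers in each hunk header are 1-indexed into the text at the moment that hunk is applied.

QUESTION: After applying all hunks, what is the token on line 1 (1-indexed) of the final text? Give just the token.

Hunk 1: at line 3 remove [exw,gdh] add [zewhd,xyg] -> 10 lines: vski dirjl ycc zewhd xyg nsdqj xbir bbv ifq gqno
Hunk 2: at line 6 remove [bbv] add [wgctx,rdtf] -> 11 lines: vski dirjl ycc zewhd xyg nsdqj xbir wgctx rdtf ifq gqno
Hunk 3: at line 7 remove [wgctx,rdtf] add [tyadd] -> 10 lines: vski dirjl ycc zewhd xyg nsdqj xbir tyadd ifq gqno
Final line 1: vski

Answer: vski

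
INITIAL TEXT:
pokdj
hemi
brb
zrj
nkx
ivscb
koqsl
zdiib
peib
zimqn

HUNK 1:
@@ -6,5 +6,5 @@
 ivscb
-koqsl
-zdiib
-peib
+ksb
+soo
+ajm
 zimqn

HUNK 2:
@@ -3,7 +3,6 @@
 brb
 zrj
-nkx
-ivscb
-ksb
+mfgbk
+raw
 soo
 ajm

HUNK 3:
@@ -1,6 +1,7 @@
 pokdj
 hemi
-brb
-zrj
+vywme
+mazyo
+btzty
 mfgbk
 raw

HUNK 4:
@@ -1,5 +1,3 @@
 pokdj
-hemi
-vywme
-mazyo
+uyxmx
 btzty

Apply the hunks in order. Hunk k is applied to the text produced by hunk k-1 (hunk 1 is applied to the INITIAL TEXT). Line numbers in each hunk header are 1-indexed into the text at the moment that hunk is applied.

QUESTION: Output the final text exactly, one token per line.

Answer: pokdj
uyxmx
btzty
mfgbk
raw
soo
ajm
zimqn

Derivation:
Hunk 1: at line 6 remove [koqsl,zdiib,peib] add [ksb,soo,ajm] -> 10 lines: pokdj hemi brb zrj nkx ivscb ksb soo ajm zimqn
Hunk 2: at line 3 remove [nkx,ivscb,ksb] add [mfgbk,raw] -> 9 lines: pokdj hemi brb zrj mfgbk raw soo ajm zimqn
Hunk 3: at line 1 remove [brb,zrj] add [vywme,mazyo,btzty] -> 10 lines: pokdj hemi vywme mazyo btzty mfgbk raw soo ajm zimqn
Hunk 4: at line 1 remove [hemi,vywme,mazyo] add [uyxmx] -> 8 lines: pokdj uyxmx btzty mfgbk raw soo ajm zimqn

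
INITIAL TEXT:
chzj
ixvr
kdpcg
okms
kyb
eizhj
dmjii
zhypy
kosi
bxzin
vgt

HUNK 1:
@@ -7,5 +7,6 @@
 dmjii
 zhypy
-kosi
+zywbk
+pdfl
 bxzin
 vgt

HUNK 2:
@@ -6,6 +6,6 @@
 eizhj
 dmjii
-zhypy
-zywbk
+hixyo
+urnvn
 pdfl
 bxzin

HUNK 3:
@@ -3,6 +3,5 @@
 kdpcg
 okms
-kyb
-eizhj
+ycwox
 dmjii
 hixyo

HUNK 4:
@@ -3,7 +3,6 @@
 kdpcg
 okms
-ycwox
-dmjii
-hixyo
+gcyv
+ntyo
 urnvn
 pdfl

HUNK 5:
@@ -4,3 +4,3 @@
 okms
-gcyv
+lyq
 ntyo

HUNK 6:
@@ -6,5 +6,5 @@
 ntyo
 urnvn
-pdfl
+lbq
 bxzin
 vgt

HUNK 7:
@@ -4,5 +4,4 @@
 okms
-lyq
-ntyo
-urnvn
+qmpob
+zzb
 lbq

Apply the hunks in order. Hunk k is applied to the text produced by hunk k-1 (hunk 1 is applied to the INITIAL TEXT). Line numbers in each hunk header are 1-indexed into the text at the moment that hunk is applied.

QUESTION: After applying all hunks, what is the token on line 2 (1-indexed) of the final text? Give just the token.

Hunk 1: at line 7 remove [kosi] add [zywbk,pdfl] -> 12 lines: chzj ixvr kdpcg okms kyb eizhj dmjii zhypy zywbk pdfl bxzin vgt
Hunk 2: at line 6 remove [zhypy,zywbk] add [hixyo,urnvn] -> 12 lines: chzj ixvr kdpcg okms kyb eizhj dmjii hixyo urnvn pdfl bxzin vgt
Hunk 3: at line 3 remove [kyb,eizhj] add [ycwox] -> 11 lines: chzj ixvr kdpcg okms ycwox dmjii hixyo urnvn pdfl bxzin vgt
Hunk 4: at line 3 remove [ycwox,dmjii,hixyo] add [gcyv,ntyo] -> 10 lines: chzj ixvr kdpcg okms gcyv ntyo urnvn pdfl bxzin vgt
Hunk 5: at line 4 remove [gcyv] add [lyq] -> 10 lines: chzj ixvr kdpcg okms lyq ntyo urnvn pdfl bxzin vgt
Hunk 6: at line 6 remove [pdfl] add [lbq] -> 10 lines: chzj ixvr kdpcg okms lyq ntyo urnvn lbq bxzin vgt
Hunk 7: at line 4 remove [lyq,ntyo,urnvn] add [qmpob,zzb] -> 9 lines: chzj ixvr kdpcg okms qmpob zzb lbq bxzin vgt
Final line 2: ixvr

Answer: ixvr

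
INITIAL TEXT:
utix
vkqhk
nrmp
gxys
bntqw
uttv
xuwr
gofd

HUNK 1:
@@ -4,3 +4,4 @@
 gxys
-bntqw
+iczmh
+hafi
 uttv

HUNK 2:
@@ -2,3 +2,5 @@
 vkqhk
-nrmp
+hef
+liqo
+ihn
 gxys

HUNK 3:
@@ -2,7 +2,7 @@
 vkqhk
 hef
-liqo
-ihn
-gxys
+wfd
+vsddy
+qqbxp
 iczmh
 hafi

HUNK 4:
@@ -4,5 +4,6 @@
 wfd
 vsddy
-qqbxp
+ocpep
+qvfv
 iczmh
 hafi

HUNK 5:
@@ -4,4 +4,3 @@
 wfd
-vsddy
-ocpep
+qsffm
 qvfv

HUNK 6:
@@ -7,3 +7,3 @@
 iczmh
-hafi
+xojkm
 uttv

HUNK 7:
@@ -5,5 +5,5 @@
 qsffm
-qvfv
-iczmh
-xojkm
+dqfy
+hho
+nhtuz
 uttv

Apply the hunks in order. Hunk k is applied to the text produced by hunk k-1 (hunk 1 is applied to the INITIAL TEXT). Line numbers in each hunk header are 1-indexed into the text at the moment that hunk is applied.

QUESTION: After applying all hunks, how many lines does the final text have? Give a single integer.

Hunk 1: at line 4 remove [bntqw] add [iczmh,hafi] -> 9 lines: utix vkqhk nrmp gxys iczmh hafi uttv xuwr gofd
Hunk 2: at line 2 remove [nrmp] add [hef,liqo,ihn] -> 11 lines: utix vkqhk hef liqo ihn gxys iczmh hafi uttv xuwr gofd
Hunk 3: at line 2 remove [liqo,ihn,gxys] add [wfd,vsddy,qqbxp] -> 11 lines: utix vkqhk hef wfd vsddy qqbxp iczmh hafi uttv xuwr gofd
Hunk 4: at line 4 remove [qqbxp] add [ocpep,qvfv] -> 12 lines: utix vkqhk hef wfd vsddy ocpep qvfv iczmh hafi uttv xuwr gofd
Hunk 5: at line 4 remove [vsddy,ocpep] add [qsffm] -> 11 lines: utix vkqhk hef wfd qsffm qvfv iczmh hafi uttv xuwr gofd
Hunk 6: at line 7 remove [hafi] add [xojkm] -> 11 lines: utix vkqhk hef wfd qsffm qvfv iczmh xojkm uttv xuwr gofd
Hunk 7: at line 5 remove [qvfv,iczmh,xojkm] add [dqfy,hho,nhtuz] -> 11 lines: utix vkqhk hef wfd qsffm dqfy hho nhtuz uttv xuwr gofd
Final line count: 11

Answer: 11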